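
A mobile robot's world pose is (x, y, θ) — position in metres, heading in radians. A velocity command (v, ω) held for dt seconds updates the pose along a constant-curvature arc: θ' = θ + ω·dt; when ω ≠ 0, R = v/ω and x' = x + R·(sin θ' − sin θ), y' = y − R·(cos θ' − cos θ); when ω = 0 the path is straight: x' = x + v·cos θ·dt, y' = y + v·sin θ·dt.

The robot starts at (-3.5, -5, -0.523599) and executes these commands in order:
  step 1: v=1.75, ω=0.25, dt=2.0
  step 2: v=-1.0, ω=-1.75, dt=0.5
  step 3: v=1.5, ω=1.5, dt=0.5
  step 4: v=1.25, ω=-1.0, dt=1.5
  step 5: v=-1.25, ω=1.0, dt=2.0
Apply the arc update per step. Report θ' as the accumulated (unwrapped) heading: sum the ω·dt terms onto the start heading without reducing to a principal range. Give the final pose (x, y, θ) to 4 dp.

(-0.5797, -6.1493, 0.3514)

step 1: θ'=-0.0236 (R=7.0000) → pose (-0.1652, -5.9359, -0.0236)
step 2: θ'=-0.8986 (R=0.5714) → pose (-0.5988, -5.7204, -0.8986)
step 3: θ'=-0.1486 (R=1.0000) → pose (0.0356, -6.0867, -0.1486)
step 4: θ'=-1.6486 (R=-1.2500) → pose (1.0967, -7.4201, -1.6486)
step 5: θ'=0.3514 (R=-1.2500) → pose (-0.5797, -6.1493, 0.3514)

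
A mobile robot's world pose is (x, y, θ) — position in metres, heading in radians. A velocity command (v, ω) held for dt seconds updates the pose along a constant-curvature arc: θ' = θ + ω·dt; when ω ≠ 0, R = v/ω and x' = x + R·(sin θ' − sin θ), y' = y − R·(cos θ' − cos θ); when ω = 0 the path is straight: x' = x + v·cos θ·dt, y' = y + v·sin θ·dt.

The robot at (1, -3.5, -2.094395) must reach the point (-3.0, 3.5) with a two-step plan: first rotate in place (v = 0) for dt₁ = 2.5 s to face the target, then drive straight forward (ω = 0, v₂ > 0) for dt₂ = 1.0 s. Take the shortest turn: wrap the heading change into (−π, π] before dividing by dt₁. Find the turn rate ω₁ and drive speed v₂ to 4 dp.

ω₁ = -0.8395, v₂ = 8.0623

heading to target = atan2(3.5−-3.5, -3−1) = 2.0899
Δθ = wrap(2.0899 − -2.0944) = -2.0988; ω₁ = Δθ/dt₁ = -0.8395
distance = √((-3−1)² + (3.5−-3.5)²) = 8.0623; v₂ = distance/dt₂ = 8.0623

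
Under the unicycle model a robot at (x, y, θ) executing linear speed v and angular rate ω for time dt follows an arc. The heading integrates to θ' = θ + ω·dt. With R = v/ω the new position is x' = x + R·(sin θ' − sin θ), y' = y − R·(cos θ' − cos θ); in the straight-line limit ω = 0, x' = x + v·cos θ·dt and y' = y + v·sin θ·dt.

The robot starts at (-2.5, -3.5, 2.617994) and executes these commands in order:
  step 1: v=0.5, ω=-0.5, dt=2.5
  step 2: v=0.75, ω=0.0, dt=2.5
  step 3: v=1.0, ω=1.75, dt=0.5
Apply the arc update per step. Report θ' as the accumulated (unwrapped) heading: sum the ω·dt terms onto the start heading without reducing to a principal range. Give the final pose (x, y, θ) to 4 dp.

(-2.7145, -0.1251, 2.2430)

step 1: θ'=1.3680 (R=-1.0000) → pose (-2.9795, -2.4326, 1.3680)
step 2: θ'=1.3680 (straight) → pose (-2.6019, -0.5960, 1.3680)
step 3: θ'=2.2430 (R=0.5714) → pose (-2.7145, -0.1251, 2.2430)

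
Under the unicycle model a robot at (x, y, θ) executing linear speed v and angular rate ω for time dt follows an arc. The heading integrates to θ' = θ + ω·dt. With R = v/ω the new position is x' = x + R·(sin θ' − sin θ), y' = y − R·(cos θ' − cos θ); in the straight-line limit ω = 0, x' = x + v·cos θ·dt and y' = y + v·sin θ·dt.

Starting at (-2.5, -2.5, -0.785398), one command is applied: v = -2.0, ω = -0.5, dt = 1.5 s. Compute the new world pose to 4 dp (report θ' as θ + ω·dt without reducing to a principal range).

θ' = -0.7854 + -0.5·1.5 = -1.5354
R = v/ω = -2.0/-0.5 = 4.0000
x' = -2.5 + 4.0000·(sin -1.5354 − sin -0.7854) = -3.6691
y' = -2.5 − 4.0000·(cos -1.5354 − cos -0.7854) = 0.1869

(-3.6691, 0.1869, -1.5354)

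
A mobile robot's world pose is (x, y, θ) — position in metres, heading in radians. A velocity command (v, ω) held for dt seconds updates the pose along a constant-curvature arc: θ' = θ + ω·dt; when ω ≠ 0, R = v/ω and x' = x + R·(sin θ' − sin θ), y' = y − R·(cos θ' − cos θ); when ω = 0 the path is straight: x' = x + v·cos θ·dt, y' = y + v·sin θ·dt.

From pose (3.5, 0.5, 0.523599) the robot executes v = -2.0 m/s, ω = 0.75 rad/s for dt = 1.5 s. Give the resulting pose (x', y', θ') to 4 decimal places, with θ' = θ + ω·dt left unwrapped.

(2.1747, -2.0167, 1.6486)

θ' = 0.5236 + 0.75·1.5 = 1.6486
R = v/ω = -2.0/0.75 = -2.6667
x' = 3.5 + -2.6667·(sin 1.6486 − sin 0.5236) = 2.1747
y' = 0.5 − -2.6667·(cos 1.6486 − cos 0.5236) = -2.0167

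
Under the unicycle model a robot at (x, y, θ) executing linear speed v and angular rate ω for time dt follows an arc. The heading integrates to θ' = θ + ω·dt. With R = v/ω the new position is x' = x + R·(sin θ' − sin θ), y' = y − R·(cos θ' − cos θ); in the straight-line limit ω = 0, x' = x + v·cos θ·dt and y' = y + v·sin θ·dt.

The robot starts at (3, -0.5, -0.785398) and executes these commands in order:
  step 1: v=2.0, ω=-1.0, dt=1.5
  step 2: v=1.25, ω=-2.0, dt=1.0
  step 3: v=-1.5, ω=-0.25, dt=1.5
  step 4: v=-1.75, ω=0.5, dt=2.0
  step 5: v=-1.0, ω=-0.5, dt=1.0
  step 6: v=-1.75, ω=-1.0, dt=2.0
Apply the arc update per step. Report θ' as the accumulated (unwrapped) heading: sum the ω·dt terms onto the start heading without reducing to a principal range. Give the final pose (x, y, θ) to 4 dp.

(3.7815, -11.4472, -6.1604)

step 1: θ'=-2.2854 (R=-2.0000) → pose (3.0965, -3.2248, -2.2854)
step 2: θ'=-4.2854 (R=-0.6250) → pose (2.0555, -3.0741, -4.2854)
step 3: θ'=-4.6604 (R=6.0000) → pose (2.5861, -5.2471, -4.6604)
step 4: θ'=-3.6604 (R=-3.5000) → pose (4.3459, -8.1047, -3.6604)
step 5: θ'=-4.1604 (R=2.0000) → pose (5.0572, -8.7927, -4.1604)
step 6: θ'=-6.1604 (R=1.7500) → pose (3.7815, -11.4472, -6.1604)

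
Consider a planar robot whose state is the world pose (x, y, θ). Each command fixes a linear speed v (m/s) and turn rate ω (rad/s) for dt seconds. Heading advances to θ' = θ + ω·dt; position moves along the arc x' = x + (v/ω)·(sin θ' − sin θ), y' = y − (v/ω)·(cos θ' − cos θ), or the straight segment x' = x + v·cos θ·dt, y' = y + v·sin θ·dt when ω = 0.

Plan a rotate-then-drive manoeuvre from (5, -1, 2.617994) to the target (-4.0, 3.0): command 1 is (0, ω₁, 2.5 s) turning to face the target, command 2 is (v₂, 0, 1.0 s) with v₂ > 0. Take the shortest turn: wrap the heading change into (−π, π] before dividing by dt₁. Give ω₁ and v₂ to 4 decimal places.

heading to target = atan2(3−-1, -4−5) = 2.7234
Δθ = wrap(2.7234 − 2.6180) = 0.1054; ω₁ = Δθ/dt₁ = 0.0421
distance = √((-4−5)² + (3−-1)²) = 9.8489; v₂ = distance/dt₂ = 9.8489

ω₁ = 0.0421, v₂ = 9.8489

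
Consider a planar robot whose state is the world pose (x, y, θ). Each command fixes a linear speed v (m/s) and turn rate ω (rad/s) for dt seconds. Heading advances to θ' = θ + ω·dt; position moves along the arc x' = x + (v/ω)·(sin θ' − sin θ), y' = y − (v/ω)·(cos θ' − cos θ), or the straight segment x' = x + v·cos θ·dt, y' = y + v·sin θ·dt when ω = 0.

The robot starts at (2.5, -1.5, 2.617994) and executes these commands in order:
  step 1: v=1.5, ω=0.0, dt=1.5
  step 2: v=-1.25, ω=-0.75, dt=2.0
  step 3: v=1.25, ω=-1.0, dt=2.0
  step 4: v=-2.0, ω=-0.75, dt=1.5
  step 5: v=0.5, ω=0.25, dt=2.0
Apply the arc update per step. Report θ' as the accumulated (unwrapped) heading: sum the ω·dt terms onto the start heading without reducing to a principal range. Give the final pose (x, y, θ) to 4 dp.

(2.7644, -0.4508, -1.5070)

step 1: θ'=2.6180 (straight) → pose (0.5514, -0.3750, 2.6180)
step 2: θ'=1.1180 (R=1.6667) → pose (1.2168, -2.5475, 1.1180)
step 3: θ'=-0.8820 (R=-1.2500) → pose (3.3059, -2.2999, -0.8820)
step 4: θ'=-2.0070 (R=2.6667) → pose (2.9476, 0.5218, -2.0070)
step 5: θ'=-1.5070 (R=2.0000) → pose (2.7644, -0.4508, -1.5070)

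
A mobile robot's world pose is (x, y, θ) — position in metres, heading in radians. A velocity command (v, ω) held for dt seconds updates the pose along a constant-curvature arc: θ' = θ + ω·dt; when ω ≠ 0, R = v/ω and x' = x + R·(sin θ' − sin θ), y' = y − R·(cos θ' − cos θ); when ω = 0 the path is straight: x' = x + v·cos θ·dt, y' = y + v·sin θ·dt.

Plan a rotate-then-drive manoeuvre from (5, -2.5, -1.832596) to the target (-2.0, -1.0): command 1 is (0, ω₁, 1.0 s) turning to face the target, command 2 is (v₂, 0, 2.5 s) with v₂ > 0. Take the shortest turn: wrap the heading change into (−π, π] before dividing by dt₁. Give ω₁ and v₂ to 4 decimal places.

ω₁ = -1.5201, v₂ = 2.8636

heading to target = atan2(-1−-2.5, -2−5) = 2.9305
Δθ = wrap(2.9305 − -1.8326) = -1.5201; ω₁ = Δθ/dt₁ = -1.5201
distance = √((-2−5)² + (-1−-2.5)²) = 7.1589; v₂ = distance/dt₂ = 2.8636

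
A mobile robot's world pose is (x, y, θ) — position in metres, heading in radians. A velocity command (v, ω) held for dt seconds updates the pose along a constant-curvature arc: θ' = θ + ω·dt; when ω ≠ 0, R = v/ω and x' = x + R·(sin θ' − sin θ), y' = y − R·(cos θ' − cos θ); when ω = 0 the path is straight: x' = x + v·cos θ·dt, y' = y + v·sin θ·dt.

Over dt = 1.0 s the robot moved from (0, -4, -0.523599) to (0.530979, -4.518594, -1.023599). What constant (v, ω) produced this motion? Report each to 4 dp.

Δθ = -1.023599 − -0.523599 = -0.500000
ω = Δθ/dt = -0.500000/1.0 = -0.5000
R = Δx/(sin θ' − sin θ) = -1.5000
v = R·ω = -1.5000·-0.5000 = 0.7500

v = 0.7500, ω = -0.5000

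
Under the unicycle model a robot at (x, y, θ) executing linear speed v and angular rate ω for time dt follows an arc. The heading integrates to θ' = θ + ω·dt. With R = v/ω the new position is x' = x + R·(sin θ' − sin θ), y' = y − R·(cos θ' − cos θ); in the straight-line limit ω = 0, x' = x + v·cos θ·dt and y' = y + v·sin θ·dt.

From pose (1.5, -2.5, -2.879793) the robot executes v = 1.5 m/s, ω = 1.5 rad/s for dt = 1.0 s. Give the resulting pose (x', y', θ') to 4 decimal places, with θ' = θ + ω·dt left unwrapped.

θ' = -2.8798 + 1.5·1.0 = -1.3798
R = v/ω = 1.5/1.5 = 1.0000
x' = 1.5 + 1.0000·(sin -1.3798 − sin -2.8798) = 0.7770
y' = -2.5 − 1.0000·(cos -1.3798 − cos -2.8798) = -3.6558

(0.7770, -3.6558, -1.3798)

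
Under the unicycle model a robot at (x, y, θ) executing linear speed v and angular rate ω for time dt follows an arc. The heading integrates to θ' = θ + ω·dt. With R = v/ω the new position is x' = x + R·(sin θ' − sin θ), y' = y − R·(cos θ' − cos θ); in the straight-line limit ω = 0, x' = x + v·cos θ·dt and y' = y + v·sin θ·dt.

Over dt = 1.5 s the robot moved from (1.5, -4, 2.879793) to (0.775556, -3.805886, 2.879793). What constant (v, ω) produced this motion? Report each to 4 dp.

Δθ = 2.879793 − 2.879793 = 0.000000
ω = Δθ/dt = 0.000000/1.5 = 0.0000
ω = 0 → v = (Δx·cos θ + Δy·sin θ)/dt = 0.5000

v = 0.5000, ω = 0.0000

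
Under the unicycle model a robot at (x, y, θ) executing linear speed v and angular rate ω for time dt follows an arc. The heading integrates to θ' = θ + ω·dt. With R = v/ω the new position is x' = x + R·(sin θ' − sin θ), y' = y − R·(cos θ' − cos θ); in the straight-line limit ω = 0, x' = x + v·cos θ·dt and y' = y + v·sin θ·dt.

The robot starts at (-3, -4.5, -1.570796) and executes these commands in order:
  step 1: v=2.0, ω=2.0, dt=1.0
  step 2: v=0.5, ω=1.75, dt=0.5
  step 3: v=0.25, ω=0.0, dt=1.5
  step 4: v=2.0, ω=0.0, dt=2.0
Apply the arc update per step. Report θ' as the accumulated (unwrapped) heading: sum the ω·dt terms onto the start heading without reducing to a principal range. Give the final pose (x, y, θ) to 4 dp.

(-0.2746, -1.0043, 1.3042)

step 1: θ'=0.4292 (R=1.0000) → pose (-1.5839, -5.4093, 0.4292)
step 2: θ'=1.3042 (R=0.2857) → pose (-1.4271, -5.2248, 1.3042)
step 3: θ'=1.3042 (straight) → pose (-1.3283, -4.8630, 1.3042)
step 4: θ'=1.3042 (straight) → pose (-0.2746, -1.0043, 1.3042)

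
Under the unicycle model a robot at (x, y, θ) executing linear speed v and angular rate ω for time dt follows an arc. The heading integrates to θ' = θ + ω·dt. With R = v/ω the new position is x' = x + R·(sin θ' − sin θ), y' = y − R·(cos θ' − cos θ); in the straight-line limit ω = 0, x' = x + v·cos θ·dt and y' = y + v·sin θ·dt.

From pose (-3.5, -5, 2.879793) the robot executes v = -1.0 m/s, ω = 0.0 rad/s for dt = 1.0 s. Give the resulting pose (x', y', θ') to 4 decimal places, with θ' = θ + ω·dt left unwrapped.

θ' = 2.8798 + 0.0·1.0 = 2.8798
ω = 0 → straight: x' = -3.5 + -1.0·cos(2.8798)·1.0 = -2.5341
y' = -5 + -1.0·sin(2.8798)·1.0 = -5.2588

(-2.5341, -5.2588, 2.8798)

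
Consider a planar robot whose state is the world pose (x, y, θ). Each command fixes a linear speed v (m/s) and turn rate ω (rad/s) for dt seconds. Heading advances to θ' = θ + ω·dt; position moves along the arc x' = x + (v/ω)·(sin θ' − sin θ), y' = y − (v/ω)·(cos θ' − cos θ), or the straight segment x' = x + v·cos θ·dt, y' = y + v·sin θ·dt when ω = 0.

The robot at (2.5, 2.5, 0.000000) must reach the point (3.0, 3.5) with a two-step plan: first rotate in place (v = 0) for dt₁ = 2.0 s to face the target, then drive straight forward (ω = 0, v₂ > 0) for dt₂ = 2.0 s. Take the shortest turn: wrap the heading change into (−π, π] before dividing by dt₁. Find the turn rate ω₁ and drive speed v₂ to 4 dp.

ω₁ = 0.5536, v₂ = 0.5590

heading to target = atan2(3.5−2.5, 3−2.5) = 1.1071
Δθ = wrap(1.1071 − 0.0000) = 1.1071; ω₁ = Δθ/dt₁ = 0.5536
distance = √((3−2.5)² + (3.5−2.5)²) = 1.1180; v₂ = distance/dt₂ = 0.5590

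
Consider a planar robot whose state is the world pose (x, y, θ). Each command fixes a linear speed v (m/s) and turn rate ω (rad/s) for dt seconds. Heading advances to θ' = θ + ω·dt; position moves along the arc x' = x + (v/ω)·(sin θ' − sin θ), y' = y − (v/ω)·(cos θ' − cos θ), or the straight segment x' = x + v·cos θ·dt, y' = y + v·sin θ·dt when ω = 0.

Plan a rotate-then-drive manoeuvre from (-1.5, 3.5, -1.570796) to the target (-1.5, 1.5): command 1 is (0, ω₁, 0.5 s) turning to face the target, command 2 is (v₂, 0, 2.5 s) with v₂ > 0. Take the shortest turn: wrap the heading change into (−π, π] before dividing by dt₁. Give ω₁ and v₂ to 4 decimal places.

ω₁ = 0.0000, v₂ = 0.8000

heading to target = atan2(1.5−3.5, -1.5−-1.5) = -1.5708
Δθ = wrap(-1.5708 − -1.5708) = 0.0000; ω₁ = Δθ/dt₁ = 0.0000
distance = √((-1.5−-1.5)² + (1.5−3.5)²) = 2.0000; v₂ = distance/dt₂ = 0.8000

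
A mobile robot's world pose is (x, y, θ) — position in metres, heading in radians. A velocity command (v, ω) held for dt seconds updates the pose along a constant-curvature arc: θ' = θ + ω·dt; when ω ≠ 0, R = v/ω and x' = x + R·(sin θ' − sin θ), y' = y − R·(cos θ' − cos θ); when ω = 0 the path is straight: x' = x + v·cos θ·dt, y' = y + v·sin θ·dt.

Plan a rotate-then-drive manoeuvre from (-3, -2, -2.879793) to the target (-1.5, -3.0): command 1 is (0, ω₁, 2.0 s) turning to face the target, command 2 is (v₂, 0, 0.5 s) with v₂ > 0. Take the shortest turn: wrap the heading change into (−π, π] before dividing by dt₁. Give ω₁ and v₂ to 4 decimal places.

ω₁ = 1.1459, v₂ = 3.6056

heading to target = atan2(-3−-2, -1.5−-3) = -0.5880
Δθ = wrap(-0.5880 − -2.8798) = 2.2918; ω₁ = Δθ/dt₁ = 1.1459
distance = √((-1.5−-3)² + (-3−-2)²) = 1.8028; v₂ = distance/dt₂ = 3.6056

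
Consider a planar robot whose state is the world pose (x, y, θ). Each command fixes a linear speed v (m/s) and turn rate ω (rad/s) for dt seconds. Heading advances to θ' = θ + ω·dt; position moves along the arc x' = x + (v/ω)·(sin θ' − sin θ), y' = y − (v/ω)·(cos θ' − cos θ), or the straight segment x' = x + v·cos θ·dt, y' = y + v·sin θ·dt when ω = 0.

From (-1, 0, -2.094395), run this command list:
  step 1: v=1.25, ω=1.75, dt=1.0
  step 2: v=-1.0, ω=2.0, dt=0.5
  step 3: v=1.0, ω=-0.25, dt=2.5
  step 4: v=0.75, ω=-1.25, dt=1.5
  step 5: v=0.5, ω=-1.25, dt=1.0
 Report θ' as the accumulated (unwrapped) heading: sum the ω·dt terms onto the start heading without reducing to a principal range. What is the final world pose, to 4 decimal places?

(1.4497, -1.3297, -3.0944)

step 1: θ'=-0.3444 (R=0.7143) → pose (-0.6226, -1.0295, -0.3444)
step 2: θ'=0.6556 (R=-0.5000) → pose (-1.0962, -1.1038, 0.6556)
step 3: θ'=0.0306 (R=-4.0000) → pose (1.2199, -0.2764, 0.0306)
step 4: θ'=-1.8444 (R=-0.6000) → pose (1.8160, -1.0382, -1.8444)
step 5: θ'=-3.0944 (R=-0.4000) → pose (1.4497, -1.3297, -3.0944)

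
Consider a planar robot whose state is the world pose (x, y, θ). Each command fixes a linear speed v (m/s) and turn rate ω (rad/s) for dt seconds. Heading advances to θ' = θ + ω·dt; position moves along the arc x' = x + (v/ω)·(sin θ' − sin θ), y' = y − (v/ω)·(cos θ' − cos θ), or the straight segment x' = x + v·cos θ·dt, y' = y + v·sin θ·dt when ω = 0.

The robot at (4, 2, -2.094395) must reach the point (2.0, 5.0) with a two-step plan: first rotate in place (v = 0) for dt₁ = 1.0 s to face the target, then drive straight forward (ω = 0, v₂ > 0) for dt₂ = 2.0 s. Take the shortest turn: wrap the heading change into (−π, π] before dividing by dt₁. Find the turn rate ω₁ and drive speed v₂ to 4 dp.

ω₁ = -2.0300, v₂ = 1.8028

heading to target = atan2(5−2, 2−4) = 2.1588
Δθ = wrap(2.1588 − -2.0944) = -2.0300; ω₁ = Δθ/dt₁ = -2.0300
distance = √((2−4)² + (5−2)²) = 3.6056; v₂ = distance/dt₂ = 1.8028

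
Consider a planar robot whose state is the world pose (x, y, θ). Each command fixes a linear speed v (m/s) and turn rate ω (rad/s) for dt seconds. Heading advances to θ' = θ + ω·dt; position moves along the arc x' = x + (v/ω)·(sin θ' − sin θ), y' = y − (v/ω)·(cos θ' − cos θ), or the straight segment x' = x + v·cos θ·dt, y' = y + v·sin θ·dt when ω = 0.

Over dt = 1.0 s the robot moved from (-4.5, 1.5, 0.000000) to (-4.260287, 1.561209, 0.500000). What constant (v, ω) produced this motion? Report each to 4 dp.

v = 0.2500, ω = 0.5000

Δθ = 0.500000 − 0.000000 = 0.500000
ω = Δθ/dt = 0.500000/1.0 = 0.5000
R = Δx/(sin θ' − sin θ) = 0.5000
v = R·ω = 0.5000·0.5000 = 0.2500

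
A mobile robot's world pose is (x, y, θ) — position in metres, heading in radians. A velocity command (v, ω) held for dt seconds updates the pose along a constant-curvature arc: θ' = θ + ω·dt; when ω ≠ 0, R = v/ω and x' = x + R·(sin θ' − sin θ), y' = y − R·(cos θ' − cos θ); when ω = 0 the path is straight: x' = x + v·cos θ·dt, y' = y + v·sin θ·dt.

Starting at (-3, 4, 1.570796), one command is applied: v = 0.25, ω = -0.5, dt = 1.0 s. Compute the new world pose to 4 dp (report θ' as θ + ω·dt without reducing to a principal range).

θ' = 1.5708 + -0.5·1.0 = 1.0708
R = v/ω = 0.25/-0.5 = -0.5000
x' = -3 + -0.5000·(sin 1.0708 − sin 1.5708) = -2.9388
y' = 4 − -0.5000·(cos 1.0708 − cos 1.5708) = 4.2397

(-2.9388, 4.2397, 1.0708)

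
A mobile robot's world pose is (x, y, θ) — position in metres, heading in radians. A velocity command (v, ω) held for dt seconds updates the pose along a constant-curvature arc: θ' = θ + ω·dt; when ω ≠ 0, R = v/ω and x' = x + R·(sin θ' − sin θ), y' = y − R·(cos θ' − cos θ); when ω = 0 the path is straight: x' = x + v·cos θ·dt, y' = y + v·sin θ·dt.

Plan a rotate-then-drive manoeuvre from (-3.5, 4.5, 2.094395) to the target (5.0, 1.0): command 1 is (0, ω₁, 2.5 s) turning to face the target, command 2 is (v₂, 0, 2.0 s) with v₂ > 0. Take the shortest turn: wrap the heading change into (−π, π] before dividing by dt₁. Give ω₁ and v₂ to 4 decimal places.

heading to target = atan2(1−4.5, 5−-3.5) = -0.3906
Δθ = wrap(-0.3906 − 2.0944) = -2.4850; ω₁ = Δθ/dt₁ = -0.9940
distance = √((5−-3.5)² + (1−4.5)²) = 9.1924; v₂ = distance/dt₂ = 4.5962

ω₁ = -0.9940, v₂ = 4.5962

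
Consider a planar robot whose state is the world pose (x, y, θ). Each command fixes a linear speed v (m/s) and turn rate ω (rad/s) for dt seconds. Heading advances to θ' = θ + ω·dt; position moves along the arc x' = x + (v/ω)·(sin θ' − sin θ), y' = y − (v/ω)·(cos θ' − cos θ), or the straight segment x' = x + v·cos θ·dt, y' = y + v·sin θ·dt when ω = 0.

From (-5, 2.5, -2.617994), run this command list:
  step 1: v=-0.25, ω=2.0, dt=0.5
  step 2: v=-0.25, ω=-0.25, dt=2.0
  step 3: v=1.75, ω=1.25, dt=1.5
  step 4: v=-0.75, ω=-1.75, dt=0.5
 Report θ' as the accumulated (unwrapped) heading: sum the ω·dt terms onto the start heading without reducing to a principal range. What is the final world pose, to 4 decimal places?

step 1: θ'=-1.6180 (R=-0.1250) → pose (-4.9376, 2.6024, -1.6180)
step 2: θ'=-2.1180 (R=1.0000) → pose (-4.7927, 3.0755, -2.1180)
step 3: θ'=-0.2430 (R=1.4000) → pose (-3.9340, 0.9882, -0.2430)
step 4: θ'=-1.1180 (R=0.4286) → pose (-4.2163, 1.2167, -1.1180)

(-4.2163, 1.2167, -1.1180)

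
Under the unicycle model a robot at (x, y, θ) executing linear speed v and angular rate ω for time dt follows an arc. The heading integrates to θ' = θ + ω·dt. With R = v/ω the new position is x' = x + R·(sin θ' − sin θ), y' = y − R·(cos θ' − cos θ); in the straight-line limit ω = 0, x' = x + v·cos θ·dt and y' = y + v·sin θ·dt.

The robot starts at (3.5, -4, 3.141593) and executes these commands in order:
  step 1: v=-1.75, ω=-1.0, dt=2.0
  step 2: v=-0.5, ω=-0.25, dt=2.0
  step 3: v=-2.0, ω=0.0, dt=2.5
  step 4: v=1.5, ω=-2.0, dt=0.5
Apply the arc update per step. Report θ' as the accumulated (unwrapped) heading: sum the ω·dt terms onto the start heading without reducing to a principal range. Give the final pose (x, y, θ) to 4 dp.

(1.1758, -10.1391, -0.3584)

step 1: θ'=1.1416 (R=1.7500) → pose (5.0913, -6.4783, 1.1416)
step 2: θ'=0.6416 (R=2.0000) → pose (4.4696, -7.2483, 0.6416)
step 3: θ'=0.6416 (straight) → pose (0.4639, -10.2406, 0.6416)
step 4: θ'=-0.3584 (R=-0.7500) → pose (1.1758, -10.1391, -0.3584)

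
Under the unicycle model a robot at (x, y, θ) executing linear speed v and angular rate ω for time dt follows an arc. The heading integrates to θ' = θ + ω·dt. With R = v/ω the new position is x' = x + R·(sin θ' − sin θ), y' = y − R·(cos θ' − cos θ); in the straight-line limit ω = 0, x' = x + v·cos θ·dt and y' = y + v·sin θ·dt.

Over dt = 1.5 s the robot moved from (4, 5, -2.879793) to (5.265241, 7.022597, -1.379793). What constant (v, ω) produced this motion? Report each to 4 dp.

v = -1.7500, ω = 1.0000

Δθ = -1.379793 − -2.879793 = 1.500000
ω = Δθ/dt = 1.500000/1.5 = 1.0000
R = −Δy/(cos θ' − cos θ) = -1.7500
v = R·ω = -1.7500·1.0000 = -1.7500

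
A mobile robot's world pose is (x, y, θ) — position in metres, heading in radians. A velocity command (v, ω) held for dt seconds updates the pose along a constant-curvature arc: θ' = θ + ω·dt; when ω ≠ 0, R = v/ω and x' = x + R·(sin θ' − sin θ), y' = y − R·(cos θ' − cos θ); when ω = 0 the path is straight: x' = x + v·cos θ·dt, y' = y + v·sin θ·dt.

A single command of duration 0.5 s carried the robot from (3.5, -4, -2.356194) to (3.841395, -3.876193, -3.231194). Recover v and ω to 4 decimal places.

v = -0.7500, ω = -1.7500

Δθ = -3.231194 − -2.356194 = -0.875000
ω = Δθ/dt = -0.875000/0.5 = -1.7500
R = Δx/(sin θ' − sin θ) = 0.4286
v = R·ω = 0.4286·-1.7500 = -0.7500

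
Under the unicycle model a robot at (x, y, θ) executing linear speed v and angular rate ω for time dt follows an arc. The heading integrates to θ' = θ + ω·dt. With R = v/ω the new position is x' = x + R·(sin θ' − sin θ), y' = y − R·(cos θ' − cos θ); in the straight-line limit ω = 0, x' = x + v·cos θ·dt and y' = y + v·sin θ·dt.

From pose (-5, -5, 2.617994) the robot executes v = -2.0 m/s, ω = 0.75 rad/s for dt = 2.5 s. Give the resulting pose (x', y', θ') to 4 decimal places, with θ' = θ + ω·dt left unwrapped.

θ' = 2.6180 + 0.75·2.5 = 4.4930
R = v/ω = -2.0/0.75 = -2.6667
x' = -5 + -2.6667·(sin 4.4930 − sin 2.6180) = -1.0639
y' = -5 − -2.6667·(cos 4.4930 − cos 2.6180) = -3.2710

(-1.0639, -3.2710, 4.4930)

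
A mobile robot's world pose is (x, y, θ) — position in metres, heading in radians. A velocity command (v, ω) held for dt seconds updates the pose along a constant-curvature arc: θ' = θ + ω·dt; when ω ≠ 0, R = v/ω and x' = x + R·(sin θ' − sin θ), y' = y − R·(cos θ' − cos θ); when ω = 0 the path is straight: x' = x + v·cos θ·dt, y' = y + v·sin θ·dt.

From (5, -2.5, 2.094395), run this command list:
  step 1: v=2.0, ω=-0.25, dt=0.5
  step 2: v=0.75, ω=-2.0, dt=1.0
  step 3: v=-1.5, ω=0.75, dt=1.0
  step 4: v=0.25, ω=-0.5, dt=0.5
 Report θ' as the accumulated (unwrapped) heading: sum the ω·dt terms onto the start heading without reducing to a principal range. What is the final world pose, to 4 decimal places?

(3.6367, -1.5095, 0.4694)

step 1: θ'=1.9694 (R=-8.0000) → pose (4.5554, -1.6050, 1.9694)
step 2: θ'=-0.0306 (R=-0.3750) → pose (4.9124, -1.0846, -0.0306)
step 3: θ'=0.7194 (R=-2.0000) → pose (3.5334, -1.5793, 0.7194)
step 4: θ'=0.4694 (R=-0.5000) → pose (3.6367, -1.5095, 0.4694)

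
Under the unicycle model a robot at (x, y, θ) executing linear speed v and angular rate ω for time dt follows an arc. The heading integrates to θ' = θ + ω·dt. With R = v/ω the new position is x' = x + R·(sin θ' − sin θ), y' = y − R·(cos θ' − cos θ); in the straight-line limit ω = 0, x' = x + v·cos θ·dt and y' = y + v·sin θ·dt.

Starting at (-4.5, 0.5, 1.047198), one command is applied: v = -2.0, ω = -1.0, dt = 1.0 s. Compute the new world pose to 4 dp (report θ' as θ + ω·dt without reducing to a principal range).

(-6.1377, -0.4978, 0.0472)

θ' = 1.0472 + -1.0·1.0 = 0.0472
R = v/ω = -2.0/-1.0 = 2.0000
x' = -4.5 + 2.0000·(sin 0.0472 − sin 1.0472) = -6.1377
y' = 0.5 − 2.0000·(cos 0.0472 − cos 1.0472) = -0.4978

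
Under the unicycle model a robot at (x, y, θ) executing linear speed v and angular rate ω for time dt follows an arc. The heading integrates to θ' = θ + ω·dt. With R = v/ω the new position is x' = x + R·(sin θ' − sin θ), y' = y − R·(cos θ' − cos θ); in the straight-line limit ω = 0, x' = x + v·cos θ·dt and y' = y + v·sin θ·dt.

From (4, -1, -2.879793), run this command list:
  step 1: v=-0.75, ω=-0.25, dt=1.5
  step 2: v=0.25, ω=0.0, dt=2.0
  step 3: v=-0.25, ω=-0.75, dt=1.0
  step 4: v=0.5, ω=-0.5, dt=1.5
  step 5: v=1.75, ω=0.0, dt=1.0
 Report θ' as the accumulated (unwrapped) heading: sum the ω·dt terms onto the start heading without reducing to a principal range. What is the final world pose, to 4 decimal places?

step 1: θ'=-3.2548 (R=3.0000) → pose (5.1153, -0.9170, -3.2548)
step 2: θ'=-3.2548 (straight) → pose (4.6185, -0.8605, -3.2548)
step 3: θ'=-4.0048 (R=0.3333) → pose (4.8342, -0.9750, -4.0048)
step 4: θ'=-4.7548 (R=-1.0000) → pose (4.5950, -0.2826, -4.7548)
step 5: θ'=-4.7548 (straight) → pose (4.6692, 1.4658, -4.7548)

(4.6692, 1.4658, -4.7548)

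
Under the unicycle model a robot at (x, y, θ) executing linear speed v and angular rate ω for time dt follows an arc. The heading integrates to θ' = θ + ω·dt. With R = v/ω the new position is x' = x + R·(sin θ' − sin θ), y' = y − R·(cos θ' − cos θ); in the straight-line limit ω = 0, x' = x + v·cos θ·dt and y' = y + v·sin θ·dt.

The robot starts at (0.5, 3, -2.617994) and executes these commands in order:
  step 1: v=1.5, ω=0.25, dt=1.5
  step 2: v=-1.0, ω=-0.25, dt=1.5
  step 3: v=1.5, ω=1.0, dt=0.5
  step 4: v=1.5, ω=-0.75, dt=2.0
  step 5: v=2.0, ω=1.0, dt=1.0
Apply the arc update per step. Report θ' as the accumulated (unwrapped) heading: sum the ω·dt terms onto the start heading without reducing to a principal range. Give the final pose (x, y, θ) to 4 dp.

step 1: θ'=-2.2430 (R=6.0000) → pose (-1.1947, 1.5401, -2.2430)
step 2: θ'=-2.6180 (R=4.0000) → pose (-0.0649, 2.5134, -2.6180)
step 3: θ'=-2.1180 (R=1.5000) → pose (-0.5959, 1.9948, -2.1180)
step 4: θ'=-3.6180 (R=-2.0000) → pose (-3.2210, 1.2581, -3.6180)
step 5: θ'=-2.6180 (R=2.0000) → pose (-5.1382, 1.2128, -2.6180)

(-5.1382, 1.2128, -2.6180)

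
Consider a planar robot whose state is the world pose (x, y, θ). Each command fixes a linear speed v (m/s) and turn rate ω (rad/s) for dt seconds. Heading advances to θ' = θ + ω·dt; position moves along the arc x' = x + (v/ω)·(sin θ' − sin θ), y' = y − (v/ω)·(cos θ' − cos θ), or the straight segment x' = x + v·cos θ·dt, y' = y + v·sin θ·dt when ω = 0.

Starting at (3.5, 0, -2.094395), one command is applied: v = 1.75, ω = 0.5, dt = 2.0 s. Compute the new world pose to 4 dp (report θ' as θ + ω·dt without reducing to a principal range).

(3.4208, -3.3550, -1.0944)

θ' = -2.0944 + 0.5·2.0 = -1.0944
R = v/ω = 1.75/0.5 = 3.5000
x' = 3.5 + 3.5000·(sin -1.0944 − sin -2.0944) = 3.4208
y' = 0 − 3.5000·(cos -1.0944 − cos -2.0944) = -3.3550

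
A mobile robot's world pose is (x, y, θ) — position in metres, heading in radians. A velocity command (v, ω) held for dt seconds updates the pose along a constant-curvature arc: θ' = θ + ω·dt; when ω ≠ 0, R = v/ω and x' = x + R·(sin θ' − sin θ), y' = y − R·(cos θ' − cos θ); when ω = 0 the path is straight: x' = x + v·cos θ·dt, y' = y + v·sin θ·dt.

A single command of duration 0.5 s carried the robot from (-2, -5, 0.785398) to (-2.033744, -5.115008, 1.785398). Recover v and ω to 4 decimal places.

v = -0.2500, ω = 2.0000

Δθ = 1.785398 − 0.785398 = 1.000000
ω = Δθ/dt = 1.000000/0.5 = 2.0000
R = −Δy/(cos θ' − cos θ) = -0.1250
v = R·ω = -0.1250·2.0000 = -0.2500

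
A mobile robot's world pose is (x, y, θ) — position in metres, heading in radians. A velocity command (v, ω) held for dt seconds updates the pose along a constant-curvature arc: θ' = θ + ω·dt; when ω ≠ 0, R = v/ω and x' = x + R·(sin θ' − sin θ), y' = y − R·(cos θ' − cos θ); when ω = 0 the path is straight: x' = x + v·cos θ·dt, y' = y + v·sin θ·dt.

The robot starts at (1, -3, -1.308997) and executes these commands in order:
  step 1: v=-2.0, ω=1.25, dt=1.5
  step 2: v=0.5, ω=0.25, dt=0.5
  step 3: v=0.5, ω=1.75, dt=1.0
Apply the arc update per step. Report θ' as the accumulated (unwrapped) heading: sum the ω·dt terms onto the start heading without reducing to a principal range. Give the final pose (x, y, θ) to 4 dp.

step 1: θ'=0.5660 (R=-1.6000) → pose (-1.4035, -2.0636, 0.5660)
step 2: θ'=0.6910 (R=2.0000) → pose (-1.2014, -1.9167, 0.6910)
step 3: θ'=2.4410 (R=0.2857) → pose (-1.1993, -1.4781, 2.4410)

(-1.1993, -1.4781, 2.4410)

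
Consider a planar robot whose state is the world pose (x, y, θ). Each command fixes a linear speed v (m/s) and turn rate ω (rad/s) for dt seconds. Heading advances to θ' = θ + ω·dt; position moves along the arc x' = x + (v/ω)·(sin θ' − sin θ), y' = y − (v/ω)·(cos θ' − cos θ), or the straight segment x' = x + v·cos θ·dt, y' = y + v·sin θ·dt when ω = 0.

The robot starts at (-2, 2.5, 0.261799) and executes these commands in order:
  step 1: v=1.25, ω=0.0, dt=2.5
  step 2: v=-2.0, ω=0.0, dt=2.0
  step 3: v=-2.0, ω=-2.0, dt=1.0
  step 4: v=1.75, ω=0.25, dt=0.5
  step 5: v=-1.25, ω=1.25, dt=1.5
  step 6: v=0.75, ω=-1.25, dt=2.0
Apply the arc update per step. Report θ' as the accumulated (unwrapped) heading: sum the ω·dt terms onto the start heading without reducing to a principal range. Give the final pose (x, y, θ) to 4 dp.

step 1: θ'=0.2618 (straight) → pose (1.0185, 3.3088, 0.2618)
step 2: θ'=0.2618 (straight) → pose (-2.8452, 2.2735, 0.2618)
step 3: θ'=-1.7382 (R=1.0000) → pose (-4.0900, 3.4061, -1.7382)
step 4: θ'=-1.6132 (R=7.0000) → pose (-4.1816, 2.5365, -1.6132)
step 5: θ'=0.2618 (R=-1.0000) → pose (-5.4395, 3.5448, 0.2618)
step 6: θ'=-2.2382 (R=-0.6000) → pose (-4.8130, 2.5939, -2.2382)

(-4.8130, 2.5939, -2.2382)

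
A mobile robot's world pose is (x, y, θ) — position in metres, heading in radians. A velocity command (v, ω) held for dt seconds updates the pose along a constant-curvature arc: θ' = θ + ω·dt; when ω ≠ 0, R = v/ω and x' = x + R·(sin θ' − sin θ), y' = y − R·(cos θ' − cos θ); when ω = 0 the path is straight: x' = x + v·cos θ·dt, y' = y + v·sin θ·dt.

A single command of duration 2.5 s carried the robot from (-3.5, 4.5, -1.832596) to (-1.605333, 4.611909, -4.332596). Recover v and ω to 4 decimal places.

v = -1.0000, ω = -1.0000

Δθ = -4.332596 − -1.832596 = -2.500000
ω = Δθ/dt = -2.500000/2.5 = -1.0000
R = Δx/(sin θ' − sin θ) = 1.0000
v = R·ω = 1.0000·-1.0000 = -1.0000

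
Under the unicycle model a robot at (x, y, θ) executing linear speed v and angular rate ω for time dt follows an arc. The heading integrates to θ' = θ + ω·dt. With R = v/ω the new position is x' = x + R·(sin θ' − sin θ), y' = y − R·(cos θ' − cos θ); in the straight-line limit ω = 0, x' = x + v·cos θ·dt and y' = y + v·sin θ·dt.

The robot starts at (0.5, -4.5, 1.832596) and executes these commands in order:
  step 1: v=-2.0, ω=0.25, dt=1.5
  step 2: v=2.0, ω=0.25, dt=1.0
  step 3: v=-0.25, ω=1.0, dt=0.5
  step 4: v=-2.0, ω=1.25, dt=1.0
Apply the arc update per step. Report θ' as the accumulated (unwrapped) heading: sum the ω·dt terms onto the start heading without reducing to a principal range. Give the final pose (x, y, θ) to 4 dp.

step 1: θ'=2.2076 (R=-8.0000) → pose (1.7954, -7.1864, 2.2076)
step 2: θ'=2.4576 (R=8.0000) → pose (0.4185, -5.7430, 2.4576)
step 3: θ'=2.9576 (R=-0.2500) → pose (0.5308, -5.7950, 2.9576)
step 4: θ'=4.2076 (R=-1.6000) → pose (2.2239, -4.9959, 4.2076)

(2.2239, -4.9959, 4.2076)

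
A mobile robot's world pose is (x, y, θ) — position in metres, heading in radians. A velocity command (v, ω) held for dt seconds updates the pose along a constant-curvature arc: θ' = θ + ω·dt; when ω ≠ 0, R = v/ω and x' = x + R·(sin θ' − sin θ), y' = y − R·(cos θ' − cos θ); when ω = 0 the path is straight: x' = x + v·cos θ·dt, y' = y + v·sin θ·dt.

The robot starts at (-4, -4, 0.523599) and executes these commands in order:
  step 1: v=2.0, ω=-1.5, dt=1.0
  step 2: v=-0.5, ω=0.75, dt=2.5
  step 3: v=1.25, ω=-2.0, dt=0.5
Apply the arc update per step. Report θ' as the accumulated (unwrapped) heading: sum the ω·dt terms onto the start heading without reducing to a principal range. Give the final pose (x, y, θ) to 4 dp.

step 1: θ'=-0.9764 (R=-1.3333) → pose (-2.2287, -4.4080, -0.9764)
step 2: θ'=0.8986 (R=-0.6667) → pose (-3.3026, -4.3662, 0.8986)
step 3: θ'=-0.1014 (R=-0.6250) → pose (-2.7503, -4.1336, -0.1014)

(-2.7503, -4.1336, -0.1014)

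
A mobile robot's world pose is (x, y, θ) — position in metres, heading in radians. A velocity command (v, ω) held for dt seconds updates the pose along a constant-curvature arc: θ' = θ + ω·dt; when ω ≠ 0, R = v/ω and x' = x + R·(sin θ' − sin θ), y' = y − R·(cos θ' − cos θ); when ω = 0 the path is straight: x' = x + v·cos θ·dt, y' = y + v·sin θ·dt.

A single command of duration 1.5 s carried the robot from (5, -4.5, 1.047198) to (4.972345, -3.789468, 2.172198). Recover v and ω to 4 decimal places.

Δθ = 2.172198 − 1.047198 = 1.125000
ω = Δθ/dt = 1.125000/1.5 = 0.7500
R = −Δy/(cos θ' − cos θ) = 0.6667
v = R·ω = 0.6667·0.7500 = 0.5000

v = 0.5000, ω = 0.7500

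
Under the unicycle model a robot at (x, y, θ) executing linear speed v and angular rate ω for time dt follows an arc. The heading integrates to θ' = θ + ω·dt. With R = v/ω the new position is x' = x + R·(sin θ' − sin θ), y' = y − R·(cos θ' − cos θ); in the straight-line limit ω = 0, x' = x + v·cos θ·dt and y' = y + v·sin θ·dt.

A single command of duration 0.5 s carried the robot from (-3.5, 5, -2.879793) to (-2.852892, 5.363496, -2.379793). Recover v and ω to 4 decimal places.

v = -1.5000, ω = 1.0000

Δθ = -2.379793 − -2.879793 = 0.500000
ω = Δθ/dt = 0.500000/0.5 = 1.0000
R = Δx/(sin θ' − sin θ) = -1.5000
v = R·ω = -1.5000·1.0000 = -1.5000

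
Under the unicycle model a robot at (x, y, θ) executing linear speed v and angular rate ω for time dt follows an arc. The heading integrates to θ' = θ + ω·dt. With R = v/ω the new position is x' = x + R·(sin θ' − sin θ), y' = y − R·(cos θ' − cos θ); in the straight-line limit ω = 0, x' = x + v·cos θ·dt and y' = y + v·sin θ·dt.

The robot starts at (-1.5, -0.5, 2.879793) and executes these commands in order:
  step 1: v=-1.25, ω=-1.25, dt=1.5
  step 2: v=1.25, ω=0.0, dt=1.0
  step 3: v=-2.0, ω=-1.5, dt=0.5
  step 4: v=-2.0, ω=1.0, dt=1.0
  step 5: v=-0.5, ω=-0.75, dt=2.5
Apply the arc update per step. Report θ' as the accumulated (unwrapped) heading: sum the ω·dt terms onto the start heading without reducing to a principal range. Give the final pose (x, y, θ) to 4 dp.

(-3.4518, -3.1716, -0.6202)

step 1: θ'=1.0048 (R=1.0000) → pose (-0.9148, -2.0022, 1.0048)
step 2: θ'=1.0048 (straight) → pose (-0.2444, -0.9471, 1.0048)
step 3: θ'=0.2548 (R=1.3333) → pose (-1.0338, -1.5224, 0.2548)
step 4: θ'=1.2548 (R=-2.0000) → pose (-2.4307, -2.8363, 1.2548)
step 5: θ'=-0.6202 (R=0.6667) → pose (-3.4518, -3.1716, -0.6202)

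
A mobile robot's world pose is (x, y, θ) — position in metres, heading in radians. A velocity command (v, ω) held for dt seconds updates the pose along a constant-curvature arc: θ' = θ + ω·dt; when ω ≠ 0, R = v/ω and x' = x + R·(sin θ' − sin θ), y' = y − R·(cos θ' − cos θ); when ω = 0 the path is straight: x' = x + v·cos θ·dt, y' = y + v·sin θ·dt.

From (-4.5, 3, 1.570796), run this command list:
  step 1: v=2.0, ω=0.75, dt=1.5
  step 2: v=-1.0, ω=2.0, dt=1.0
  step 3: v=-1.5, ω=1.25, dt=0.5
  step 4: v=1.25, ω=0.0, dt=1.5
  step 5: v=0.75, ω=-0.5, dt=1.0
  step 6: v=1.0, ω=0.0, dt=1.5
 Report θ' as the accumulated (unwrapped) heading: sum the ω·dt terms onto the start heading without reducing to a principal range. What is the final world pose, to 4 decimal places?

(-4.0222, 2.8299, 4.8208)

step 1: θ'=2.6958 (R=2.6667) → pose (-6.0169, 5.4060, 2.6958)
step 2: θ'=4.6958 (R=-0.5000) → pose (-5.3013, 5.8489, 4.6958)
step 3: θ'=5.3208 (R=-1.2000) → pose (-5.5165, 6.5547, 5.3208)
step 4: θ'=5.3208 (straight) → pose (-4.4448, 5.0161, 5.3208)
step 5: θ'=4.8208 (R=-1.5000) → pose (-4.1845, 4.3211, 4.8208)
step 6: θ'=4.8208 (straight) → pose (-4.0222, 2.8299, 4.8208)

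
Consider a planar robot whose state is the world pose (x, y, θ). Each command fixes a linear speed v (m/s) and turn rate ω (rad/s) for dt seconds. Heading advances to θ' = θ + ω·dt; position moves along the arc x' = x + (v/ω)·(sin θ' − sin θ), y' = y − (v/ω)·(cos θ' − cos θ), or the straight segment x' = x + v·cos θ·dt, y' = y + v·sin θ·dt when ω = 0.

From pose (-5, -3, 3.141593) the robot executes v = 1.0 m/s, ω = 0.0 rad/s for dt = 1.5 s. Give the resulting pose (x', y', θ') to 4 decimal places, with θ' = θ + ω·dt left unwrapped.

θ' = 3.1416 + 0.0·1.5 = 3.1416
ω = 0 → straight: x' = -5 + 1.0·cos(3.1416)·1.5 = -6.5000
y' = -3 + 1.0·sin(3.1416)·1.5 = -3.0000

(-6.5000, -3.0000, 3.1416)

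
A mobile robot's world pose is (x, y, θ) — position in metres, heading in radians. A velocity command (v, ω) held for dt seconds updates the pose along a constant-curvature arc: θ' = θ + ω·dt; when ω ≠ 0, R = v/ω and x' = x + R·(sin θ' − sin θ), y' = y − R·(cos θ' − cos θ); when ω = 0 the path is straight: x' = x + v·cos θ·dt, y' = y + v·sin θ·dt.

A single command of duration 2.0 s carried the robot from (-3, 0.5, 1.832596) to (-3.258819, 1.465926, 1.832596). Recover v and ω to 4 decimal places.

Δθ = 1.832596 − 1.832596 = 0.000000
ω = Δθ/dt = 0.000000/2.0 = 0.0000
ω = 0 → v = (Δx·cos θ + Δy·sin θ)/dt = 0.5000

v = 0.5000, ω = 0.0000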